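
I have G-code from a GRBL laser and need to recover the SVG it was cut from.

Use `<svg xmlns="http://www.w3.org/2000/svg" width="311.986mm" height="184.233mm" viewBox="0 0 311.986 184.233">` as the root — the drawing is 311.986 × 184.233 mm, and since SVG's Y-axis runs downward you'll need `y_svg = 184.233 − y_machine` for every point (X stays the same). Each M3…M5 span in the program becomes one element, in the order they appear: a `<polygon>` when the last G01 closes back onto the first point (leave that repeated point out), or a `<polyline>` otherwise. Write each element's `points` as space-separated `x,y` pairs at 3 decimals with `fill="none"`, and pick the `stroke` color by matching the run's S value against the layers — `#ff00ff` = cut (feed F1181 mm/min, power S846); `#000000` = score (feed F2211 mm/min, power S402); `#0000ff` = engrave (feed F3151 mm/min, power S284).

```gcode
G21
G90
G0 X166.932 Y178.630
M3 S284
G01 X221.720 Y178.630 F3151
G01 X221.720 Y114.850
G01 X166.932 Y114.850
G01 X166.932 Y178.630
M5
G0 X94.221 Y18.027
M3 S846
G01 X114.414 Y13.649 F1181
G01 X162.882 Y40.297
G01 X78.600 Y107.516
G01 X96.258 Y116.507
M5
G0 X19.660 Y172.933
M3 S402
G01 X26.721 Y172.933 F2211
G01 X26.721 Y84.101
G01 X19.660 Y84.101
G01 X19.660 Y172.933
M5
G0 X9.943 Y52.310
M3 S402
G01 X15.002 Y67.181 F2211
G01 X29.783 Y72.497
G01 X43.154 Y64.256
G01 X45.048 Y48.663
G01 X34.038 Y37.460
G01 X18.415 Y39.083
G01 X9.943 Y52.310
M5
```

<svg xmlns="http://www.w3.org/2000/svg" width="311.986mm" height="184.233mm" viewBox="0 0 311.986 184.233">
  <polygon points="166.932,5.603 221.720,5.603 221.720,69.383 166.932,69.383" fill="none" stroke="#0000ff"/>
  <polyline points="94.221,166.206 114.414,170.584 162.882,143.936 78.600,76.717 96.258,67.726" fill="none" stroke="#ff00ff"/>
  <polygon points="19.660,11.300 26.721,11.300 26.721,100.132 19.660,100.132" fill="none" stroke="#000000"/>
  <polygon points="9.943,131.923 15.002,117.052 29.783,111.736 43.154,119.977 45.048,135.570 34.038,146.773 18.415,145.150" fill="none" stroke="#000000"/>
</svg>

Each laser-on run becomes one SVG element. Flip Y back into SVG space with y_svg = 184.233 − y_machine.

Run 1: power S284 maps to stroke `#0000ff` (engrave). The run returns to its start, so emit a `<polygon>` with points (Y-flipped): 166.932,5.603 221.720,5.603 221.720,69.383 166.932,69.383.

Run 2: the run's S846 means `#ff00ff` (cut). The run is open, so emit a `<polyline>` with points (Y-flipped): 94.221,166.206 114.414,170.584 162.882,143.936 78.600,76.717 96.258,67.726.

Run 3: the run's S402 means `#000000` (score). The run returns to its start, so emit a `<polygon>` with points (Y-flipped): 19.660,11.300 26.721,11.300 26.721,100.132 19.660,100.132.

Run 4: the run's S402 means `#000000` (score). The run returns to its start, so emit a `<polygon>` with points (Y-flipped): 9.943,131.923 15.002,117.052 29.783,111.736 43.154,119.977 45.048,135.570 34.038,146.773 18.415,145.150.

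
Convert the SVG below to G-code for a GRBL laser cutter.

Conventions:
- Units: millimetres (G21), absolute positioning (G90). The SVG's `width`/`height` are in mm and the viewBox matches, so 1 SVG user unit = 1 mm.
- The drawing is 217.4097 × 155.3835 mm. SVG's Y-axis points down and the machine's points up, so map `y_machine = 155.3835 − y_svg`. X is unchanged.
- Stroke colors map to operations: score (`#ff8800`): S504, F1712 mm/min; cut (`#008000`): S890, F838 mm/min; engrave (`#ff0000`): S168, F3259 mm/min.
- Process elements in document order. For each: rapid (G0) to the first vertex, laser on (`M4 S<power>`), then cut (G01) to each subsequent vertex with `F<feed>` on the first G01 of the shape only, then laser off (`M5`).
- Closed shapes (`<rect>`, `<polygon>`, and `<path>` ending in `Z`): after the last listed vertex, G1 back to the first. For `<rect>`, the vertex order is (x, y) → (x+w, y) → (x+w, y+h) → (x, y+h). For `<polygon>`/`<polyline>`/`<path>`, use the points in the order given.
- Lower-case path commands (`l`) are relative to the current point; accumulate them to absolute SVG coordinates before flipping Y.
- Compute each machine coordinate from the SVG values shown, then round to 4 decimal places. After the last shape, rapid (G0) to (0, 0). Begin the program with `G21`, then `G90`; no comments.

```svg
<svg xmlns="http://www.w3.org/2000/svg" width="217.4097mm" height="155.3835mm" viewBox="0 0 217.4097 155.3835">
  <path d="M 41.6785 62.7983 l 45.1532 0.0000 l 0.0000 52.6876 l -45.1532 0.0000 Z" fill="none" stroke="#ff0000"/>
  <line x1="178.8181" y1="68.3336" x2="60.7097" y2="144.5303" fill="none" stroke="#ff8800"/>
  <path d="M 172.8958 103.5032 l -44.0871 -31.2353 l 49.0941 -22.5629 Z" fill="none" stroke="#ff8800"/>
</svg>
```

G21
G90
G0 X41.6785 Y92.5852
M4 S168
G01 X86.8317 Y92.5852 F3259
G01 X86.8317 Y39.8976
G01 X41.6785 Y39.8976
G01 X41.6785 Y92.5852
M5
G0 X178.8181 Y87.0499
M4 S504
G01 X60.7097 Y10.8532 F1712
M5
G0 X172.8958 Y51.8803
M4 S504
G01 X128.8087 Y83.1156 F1712
G01 X177.9028 Y105.6785
G01 X172.8958 Y51.8803
M5
G0 X0.0000 Y0.0000

1 u = 1 mm; y_m = 155.3835 − y.

[1] `<path>` rectangle, #ff0000→engrave S168 F3259: (41.6785,92.5852) → (86.8317,92.5852) → (86.8317,39.8976) → (41.6785,39.8976) → (41.6785,92.5852) (closed)

[2] `<line>` line segment, #ff8800→score S504 F1712: (178.8181,87.0499) → (60.7097,10.8532)

[3] `<path>` regular polygon, #ff8800→score S504 F1712: (172.8958,51.8803) → (128.8087,83.1156) → (177.9028,105.6785) → (172.8958,51.8803) (closed)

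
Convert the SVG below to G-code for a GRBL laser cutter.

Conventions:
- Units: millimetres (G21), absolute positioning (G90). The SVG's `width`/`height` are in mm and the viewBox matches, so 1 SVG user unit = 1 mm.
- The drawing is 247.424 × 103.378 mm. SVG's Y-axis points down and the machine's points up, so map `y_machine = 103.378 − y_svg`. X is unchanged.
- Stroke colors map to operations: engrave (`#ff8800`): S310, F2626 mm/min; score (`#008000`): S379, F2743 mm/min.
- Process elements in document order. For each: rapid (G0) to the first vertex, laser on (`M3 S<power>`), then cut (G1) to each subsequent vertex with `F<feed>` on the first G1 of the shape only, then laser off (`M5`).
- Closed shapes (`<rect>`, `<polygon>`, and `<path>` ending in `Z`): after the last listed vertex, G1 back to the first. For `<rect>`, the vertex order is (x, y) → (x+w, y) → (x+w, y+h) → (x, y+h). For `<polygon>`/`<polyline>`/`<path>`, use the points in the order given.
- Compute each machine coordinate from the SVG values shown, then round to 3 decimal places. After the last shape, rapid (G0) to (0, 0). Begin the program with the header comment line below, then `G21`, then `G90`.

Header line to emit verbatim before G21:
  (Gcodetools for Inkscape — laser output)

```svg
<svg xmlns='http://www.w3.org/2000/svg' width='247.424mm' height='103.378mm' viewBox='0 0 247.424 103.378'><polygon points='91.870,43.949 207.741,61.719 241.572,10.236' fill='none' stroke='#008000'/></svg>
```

viewBox `0 0 247.424 103.378` with mm width/height → 1 unit = 1 mm. Flip: y_m = 103.378 − y_svg.

**Shape 1** — `<polygon>` closed polygon, stroke `#008000` → score (S379, F2743). Machine vertices: (91.870,59.429) → (207.741,41.659) → (241.572,93.142) → (91.870,59.429). Closed: final G1 returns to the first vertex.

(Gcodetools for Inkscape — laser output)
G21
G90
G0 X91.870 Y59.429
M3 S379
G1 X207.741 Y41.659 F2743
G1 X241.572 Y93.142
G1 X91.870 Y59.429
M5
G0 X0.000 Y0.000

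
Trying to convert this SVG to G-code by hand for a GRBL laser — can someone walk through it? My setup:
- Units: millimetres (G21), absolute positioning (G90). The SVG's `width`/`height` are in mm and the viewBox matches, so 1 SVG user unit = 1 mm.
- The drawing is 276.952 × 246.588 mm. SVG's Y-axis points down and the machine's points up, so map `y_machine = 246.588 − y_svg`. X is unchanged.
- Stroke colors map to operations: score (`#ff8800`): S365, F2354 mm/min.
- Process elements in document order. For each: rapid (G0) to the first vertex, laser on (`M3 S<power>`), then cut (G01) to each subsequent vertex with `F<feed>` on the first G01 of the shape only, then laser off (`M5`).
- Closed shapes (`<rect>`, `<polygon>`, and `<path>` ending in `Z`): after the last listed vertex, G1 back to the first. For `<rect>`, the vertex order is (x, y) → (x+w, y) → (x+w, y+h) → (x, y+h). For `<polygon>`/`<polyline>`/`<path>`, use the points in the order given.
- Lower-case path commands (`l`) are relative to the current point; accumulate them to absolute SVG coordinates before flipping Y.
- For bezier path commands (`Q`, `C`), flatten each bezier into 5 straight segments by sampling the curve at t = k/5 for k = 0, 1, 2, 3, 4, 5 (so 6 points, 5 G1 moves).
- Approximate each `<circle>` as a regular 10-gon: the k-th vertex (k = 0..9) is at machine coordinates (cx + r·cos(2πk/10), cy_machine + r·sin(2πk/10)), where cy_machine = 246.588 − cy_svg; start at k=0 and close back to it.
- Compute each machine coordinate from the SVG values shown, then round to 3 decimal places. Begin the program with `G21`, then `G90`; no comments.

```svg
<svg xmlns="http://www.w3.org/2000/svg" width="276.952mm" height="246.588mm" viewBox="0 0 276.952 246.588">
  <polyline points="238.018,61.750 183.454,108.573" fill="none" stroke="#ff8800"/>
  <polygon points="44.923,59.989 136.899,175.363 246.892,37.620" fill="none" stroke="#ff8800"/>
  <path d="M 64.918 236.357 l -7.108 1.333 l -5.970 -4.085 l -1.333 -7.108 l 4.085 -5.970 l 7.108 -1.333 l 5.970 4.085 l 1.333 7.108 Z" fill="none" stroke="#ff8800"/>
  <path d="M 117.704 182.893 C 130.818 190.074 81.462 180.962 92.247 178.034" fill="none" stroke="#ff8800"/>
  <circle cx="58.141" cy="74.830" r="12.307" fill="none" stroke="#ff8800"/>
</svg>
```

Since the viewBox matches the mm dimensions, user units are millimetres directly. The only transform is the Y-flip y_m = 246.588 − y_svg.

Shape 1 is a line segment drawn with `<polyline>`. Its stroke #ff8800 means score at S365, F2354. After flipping Y the toolpath is (238.018,184.838) → (183.454,138.015).

Shape 2 is a closed polygon drawn with `<polygon>`. Its stroke #ff8800 means score at S365, F2354. After flipping Y the toolpath is (44.923,186.599) → (136.899,71.225) → (246.892,208.968) → (44.923,186.599), returning to the start.

Shape 3 is a regular polygon drawn with `<path>`. Its stroke #ff8800 means score at S365, F2354. After flipping Y the toolpath is (64.918,10.231) → (57.810,8.898) → (51.840,12.983) → (50.507,20.091) → (54.592,26.061) → (61.700,27.394) → (67.670,23.309) → (69.003,16.201) → (64.918,10.231), returning to the start.

Shape 4 is a cubic bezier drawn with `<path>`. Its stroke #ff8800 means score at S365, F2354. After flipping Y the toolpath is (117.704,63.695) → (119.057,61.162) → (111.302,61.460) → (100.326,63.511) → (92.012,66.235) → (92.247,68.554).

Shape 5 is a circle drawn with `<circle>`. Its stroke #ff8800 means score at S365, F2354. After flipping Y the toolpath is (70.448,171.758) → (68.098,178.992) → (61.944,183.463) → (54.338,183.463) → (48.184,178.992) → (45.834,171.758) → (48.184,164.524) → (54.338,160.053) → (61.944,160.053) → (68.098,164.524) → (70.448,171.758), returning to the start.

G21
G90
G0 X238.018 Y184.838
M3 S365
G01 X183.454 Y138.015 F2354
M5
G0 X44.923 Y186.599
M3 S365
G01 X136.899 Y71.225 F2354
G01 X246.892 Y208.968
G01 X44.923 Y186.599
M5
G0 X64.918 Y10.231
M3 S365
G01 X57.810 Y8.898 F2354
G01 X51.840 Y12.983
G01 X50.507 Y20.091
G01 X54.592 Y26.061
G01 X61.700 Y27.394
G01 X67.670 Y23.309
G01 X69.003 Y16.201
G01 X64.918 Y10.231
M5
G0 X117.704 Y63.695
M3 S365
G01 X119.057 Y61.162 F2354
G01 X111.302 Y61.460
G01 X100.326 Y63.511
G01 X92.012 Y66.235
G01 X92.247 Y68.554
M5
G0 X70.448 Y171.758
M3 S365
G01 X68.098 Y178.992 F2354
G01 X61.944 Y183.463
G01 X54.338 Y183.463
G01 X48.184 Y178.992
G01 X45.834 Y171.758
G01 X48.184 Y164.524
G01 X54.338 Y160.053
G01 X61.944 Y160.053
G01 X68.098 Y164.524
G01 X70.448 Y171.758
M5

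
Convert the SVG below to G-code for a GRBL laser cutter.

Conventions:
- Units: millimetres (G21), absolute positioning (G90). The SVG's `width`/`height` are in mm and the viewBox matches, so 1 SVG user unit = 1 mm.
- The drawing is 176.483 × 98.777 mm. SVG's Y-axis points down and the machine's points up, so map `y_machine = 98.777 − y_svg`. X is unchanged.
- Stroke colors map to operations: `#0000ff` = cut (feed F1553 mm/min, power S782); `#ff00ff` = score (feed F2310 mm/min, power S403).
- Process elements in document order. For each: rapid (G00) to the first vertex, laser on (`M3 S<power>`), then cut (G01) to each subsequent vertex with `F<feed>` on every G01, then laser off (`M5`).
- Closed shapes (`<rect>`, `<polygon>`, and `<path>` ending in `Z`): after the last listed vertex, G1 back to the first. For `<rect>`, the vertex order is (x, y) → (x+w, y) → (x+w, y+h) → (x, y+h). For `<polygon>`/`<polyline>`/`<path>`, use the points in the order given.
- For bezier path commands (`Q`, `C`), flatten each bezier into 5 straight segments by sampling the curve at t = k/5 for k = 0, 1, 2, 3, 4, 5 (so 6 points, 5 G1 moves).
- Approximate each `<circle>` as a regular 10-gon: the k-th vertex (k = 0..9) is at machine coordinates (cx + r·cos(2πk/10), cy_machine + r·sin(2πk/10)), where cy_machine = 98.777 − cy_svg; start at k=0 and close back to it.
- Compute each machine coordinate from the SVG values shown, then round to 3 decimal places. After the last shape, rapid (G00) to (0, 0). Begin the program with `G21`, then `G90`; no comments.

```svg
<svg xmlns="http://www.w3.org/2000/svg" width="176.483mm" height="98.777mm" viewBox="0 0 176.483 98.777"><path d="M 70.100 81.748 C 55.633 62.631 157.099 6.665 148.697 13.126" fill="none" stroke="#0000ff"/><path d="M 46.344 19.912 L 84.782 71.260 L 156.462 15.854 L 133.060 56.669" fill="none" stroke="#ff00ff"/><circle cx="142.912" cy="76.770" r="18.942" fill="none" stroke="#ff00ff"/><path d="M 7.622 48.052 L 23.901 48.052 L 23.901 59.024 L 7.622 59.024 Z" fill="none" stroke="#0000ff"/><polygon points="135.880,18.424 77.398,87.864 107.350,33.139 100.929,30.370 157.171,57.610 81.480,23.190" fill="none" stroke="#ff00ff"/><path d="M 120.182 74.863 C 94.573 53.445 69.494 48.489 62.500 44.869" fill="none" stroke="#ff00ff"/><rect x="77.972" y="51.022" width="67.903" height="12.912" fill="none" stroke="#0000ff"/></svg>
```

viewBox `0 0 176.483 98.777` with mm width/height → 1 unit = 1 mm. Flip: y_m = 98.777 − y_svg.

**Shape 1** — `<path>` cubic bezier, stroke `#0000ff` → cut (S782, F1553). Control points (SVG): P0=(70.100,81.748), P1=(55.633,62.631), P2=(157.099,6.665), P3=(148.697,13.126); sampled at t=k/5. Machine vertices: (70.100,17.029) → (73.525,32.127) → (93.936,51.303) → (120.494,69.793) → (142.360,82.831) → (148.697,85.651). Open path.

**Shape 2** — `<path>` open polyline, stroke `#ff00ff` → score (S403, F2310). Machine vertices: (46.344,78.865) → (84.782,27.517) → (156.462,82.923) → (133.060,42.108). Open path.

**Shape 3** — `<circle>` circle, stroke `#ff00ff` → score (S403, F2310). Machine vertices: (161.854,22.007) → (158.236,33.141) → (148.765,40.022) → (137.059,40.022) → (127.588,33.141) → (123.970,22.007) → (127.588,10.873) → (137.059,3.992) → (148.765,3.992) → (158.236,10.873) → (161.854,22.007). Closed: final G1 returns to the first vertex.

**Shape 4** — `<path>` rectangle, stroke `#0000ff` → cut (S782, F1553). Machine vertices: (7.622,50.725) → (23.901,50.725) → (23.901,39.753) → (7.622,39.753) → (7.622,50.725). Closed: final G1 returns to the first vertex.

**Shape 5** — `<polygon>` closed polygon, stroke `#ff00ff` → score (S403, F2310). Machine vertices: (135.880,80.353) → (77.398,10.913) → (107.350,65.638) → (100.929,68.407) → (157.171,41.167) → (81.480,75.587) → (135.880,80.353). Closed: final G1 returns to the first vertex.

**Shape 6** — `<path>` cubic bezier, stroke `#ff00ff` → score (S403, F2310). Control points (SVG): P0=(120.182,74.863), P1=(94.573,53.445), P2=(69.494,48.489), P3=(62.500,44.869); sampled at t=k/5. Machine vertices: (120.182,23.914) → (105.021,34.910) → (90.829,42.682) → (78.450,47.955) → (68.726,51.455) → (62.500,53.908). Open path.

**Shape 7** — `<rect>` rectangle, stroke `#0000ff` → cut (S782, F1553). Machine vertices: (77.972,47.755) → (145.875,47.755) → (145.875,34.843) → (77.972,34.843) → (77.972,47.755). Closed: final G1 returns to the first vertex.

G21
G90
G00 X70.100 Y17.029
M3 S782
G01 X73.525 Y32.127 F1553
G01 X93.936 Y51.303 F1553
G01 X120.494 Y69.793 F1553
G01 X142.360 Y82.831 F1553
G01 X148.697 Y85.651 F1553
M5
G00 X46.344 Y78.865
M3 S403
G01 X84.782 Y27.517 F2310
G01 X156.462 Y82.923 F2310
G01 X133.060 Y42.108 F2310
M5
G00 X161.854 Y22.007
M3 S403
G01 X158.236 Y33.141 F2310
G01 X148.765 Y40.022 F2310
G01 X137.059 Y40.022 F2310
G01 X127.588 Y33.141 F2310
G01 X123.970 Y22.007 F2310
G01 X127.588 Y10.873 F2310
G01 X137.059 Y3.992 F2310
G01 X148.765 Y3.992 F2310
G01 X158.236 Y10.873 F2310
G01 X161.854 Y22.007 F2310
M5
G00 X7.622 Y50.725
M3 S782
G01 X23.901 Y50.725 F1553
G01 X23.901 Y39.753 F1553
G01 X7.622 Y39.753 F1553
G01 X7.622 Y50.725 F1553
M5
G00 X135.880 Y80.353
M3 S403
G01 X77.398 Y10.913 F2310
G01 X107.350 Y65.638 F2310
G01 X100.929 Y68.407 F2310
G01 X157.171 Y41.167 F2310
G01 X81.480 Y75.587 F2310
G01 X135.880 Y80.353 F2310
M5
G00 X120.182 Y23.914
M3 S403
G01 X105.021 Y34.910 F2310
G01 X90.829 Y42.682 F2310
G01 X78.450 Y47.955 F2310
G01 X68.726 Y51.455 F2310
G01 X62.500 Y53.908 F2310
M5
G00 X77.972 Y47.755
M3 S782
G01 X145.875 Y47.755 F1553
G01 X145.875 Y34.843 F1553
G01 X77.972 Y34.843 F1553
G01 X77.972 Y47.755 F1553
M5
G00 X0.000 Y0.000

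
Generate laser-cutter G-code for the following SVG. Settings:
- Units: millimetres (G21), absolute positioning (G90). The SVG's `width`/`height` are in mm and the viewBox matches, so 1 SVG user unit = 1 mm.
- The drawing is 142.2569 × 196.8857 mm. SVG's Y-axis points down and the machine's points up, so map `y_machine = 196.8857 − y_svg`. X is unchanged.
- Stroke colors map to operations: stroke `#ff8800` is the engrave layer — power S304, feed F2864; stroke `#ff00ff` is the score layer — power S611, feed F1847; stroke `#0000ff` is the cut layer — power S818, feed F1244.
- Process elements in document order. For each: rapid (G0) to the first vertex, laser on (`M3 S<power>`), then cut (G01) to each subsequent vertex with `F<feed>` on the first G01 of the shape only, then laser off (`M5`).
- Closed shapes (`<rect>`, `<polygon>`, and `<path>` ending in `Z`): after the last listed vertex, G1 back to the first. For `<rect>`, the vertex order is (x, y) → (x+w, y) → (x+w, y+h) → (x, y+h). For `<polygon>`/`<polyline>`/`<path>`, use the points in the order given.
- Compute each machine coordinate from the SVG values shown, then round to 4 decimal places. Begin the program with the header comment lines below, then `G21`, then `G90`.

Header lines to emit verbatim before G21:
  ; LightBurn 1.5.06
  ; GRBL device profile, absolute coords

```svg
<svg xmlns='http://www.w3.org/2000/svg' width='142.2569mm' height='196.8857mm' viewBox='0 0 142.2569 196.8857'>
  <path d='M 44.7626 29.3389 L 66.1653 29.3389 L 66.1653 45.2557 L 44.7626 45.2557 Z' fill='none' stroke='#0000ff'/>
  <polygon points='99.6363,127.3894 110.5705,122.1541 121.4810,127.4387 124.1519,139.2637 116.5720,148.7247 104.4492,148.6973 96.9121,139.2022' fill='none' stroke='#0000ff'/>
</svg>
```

1 u = 1 mm; y_m = 196.8857 − y.

[1] `<path>` rectangle, #0000ff→cut S818 F1244: (44.7626,167.5468) → (66.1653,167.5468) → (66.1653,151.6300) → (44.7626,151.6300) → (44.7626,167.5468) (closed)

[2] `<polygon>` regular polygon, #0000ff→cut S818 F1244: (99.6363,69.4963) → (110.5705,74.7316) → (121.4810,69.4470) → (124.1519,57.6220) → (116.5720,48.1610) → (104.4492,48.1884) → (96.9121,57.6835) → (99.6363,69.4963) (closed)

; LightBurn 1.5.06
; GRBL device profile, absolute coords
G21
G90
G0 X44.7626 Y167.5468
M3 S818
G01 X66.1653 Y167.5468 F1244
G01 X66.1653 Y151.6300
G01 X44.7626 Y151.6300
G01 X44.7626 Y167.5468
M5
G0 X99.6363 Y69.4963
M3 S818
G01 X110.5705 Y74.7316 F1244
G01 X121.4810 Y69.4470
G01 X124.1519 Y57.6220
G01 X116.5720 Y48.1610
G01 X104.4492 Y48.1884
G01 X96.9121 Y57.6835
G01 X99.6363 Y69.4963
M5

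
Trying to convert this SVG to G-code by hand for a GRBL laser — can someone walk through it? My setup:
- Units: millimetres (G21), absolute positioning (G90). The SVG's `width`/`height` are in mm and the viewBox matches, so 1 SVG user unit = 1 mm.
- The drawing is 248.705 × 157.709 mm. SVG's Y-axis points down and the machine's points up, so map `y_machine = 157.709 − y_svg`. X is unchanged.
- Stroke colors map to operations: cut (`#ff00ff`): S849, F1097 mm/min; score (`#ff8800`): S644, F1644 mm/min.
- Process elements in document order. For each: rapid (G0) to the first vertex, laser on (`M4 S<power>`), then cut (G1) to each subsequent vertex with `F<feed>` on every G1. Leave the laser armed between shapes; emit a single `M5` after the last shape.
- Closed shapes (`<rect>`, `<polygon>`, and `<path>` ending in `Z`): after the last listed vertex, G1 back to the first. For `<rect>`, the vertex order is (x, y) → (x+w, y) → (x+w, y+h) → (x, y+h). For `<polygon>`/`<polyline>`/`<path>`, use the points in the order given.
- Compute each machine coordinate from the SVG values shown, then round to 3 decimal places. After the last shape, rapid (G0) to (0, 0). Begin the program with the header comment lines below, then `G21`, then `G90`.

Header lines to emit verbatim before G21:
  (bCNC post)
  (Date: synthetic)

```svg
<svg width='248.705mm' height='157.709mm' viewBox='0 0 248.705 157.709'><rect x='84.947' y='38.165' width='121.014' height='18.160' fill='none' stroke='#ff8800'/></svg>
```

viewBox `0 0 248.705 157.709` with mm width/height → 1 unit = 1 mm. Flip: y_m = 157.709 − y_svg.

**Shape 1** — `<rect>` rectangle, stroke `#ff8800` → score (S644, F1644). Machine vertices: (84.947,119.544) → (205.961,119.544) → (205.961,101.384) → (84.947,101.384) → (84.947,119.544). Closed: final G1 returns to the first vertex.

(bCNC post)
(Date: synthetic)
G21
G90
G0 X84.947 Y119.544
M4 S644
G1 X205.961 Y119.544 F1644
G1 X205.961 Y101.384 F1644
G1 X84.947 Y101.384 F1644
G1 X84.947 Y119.544 F1644
M5
G0 X0.000 Y0.000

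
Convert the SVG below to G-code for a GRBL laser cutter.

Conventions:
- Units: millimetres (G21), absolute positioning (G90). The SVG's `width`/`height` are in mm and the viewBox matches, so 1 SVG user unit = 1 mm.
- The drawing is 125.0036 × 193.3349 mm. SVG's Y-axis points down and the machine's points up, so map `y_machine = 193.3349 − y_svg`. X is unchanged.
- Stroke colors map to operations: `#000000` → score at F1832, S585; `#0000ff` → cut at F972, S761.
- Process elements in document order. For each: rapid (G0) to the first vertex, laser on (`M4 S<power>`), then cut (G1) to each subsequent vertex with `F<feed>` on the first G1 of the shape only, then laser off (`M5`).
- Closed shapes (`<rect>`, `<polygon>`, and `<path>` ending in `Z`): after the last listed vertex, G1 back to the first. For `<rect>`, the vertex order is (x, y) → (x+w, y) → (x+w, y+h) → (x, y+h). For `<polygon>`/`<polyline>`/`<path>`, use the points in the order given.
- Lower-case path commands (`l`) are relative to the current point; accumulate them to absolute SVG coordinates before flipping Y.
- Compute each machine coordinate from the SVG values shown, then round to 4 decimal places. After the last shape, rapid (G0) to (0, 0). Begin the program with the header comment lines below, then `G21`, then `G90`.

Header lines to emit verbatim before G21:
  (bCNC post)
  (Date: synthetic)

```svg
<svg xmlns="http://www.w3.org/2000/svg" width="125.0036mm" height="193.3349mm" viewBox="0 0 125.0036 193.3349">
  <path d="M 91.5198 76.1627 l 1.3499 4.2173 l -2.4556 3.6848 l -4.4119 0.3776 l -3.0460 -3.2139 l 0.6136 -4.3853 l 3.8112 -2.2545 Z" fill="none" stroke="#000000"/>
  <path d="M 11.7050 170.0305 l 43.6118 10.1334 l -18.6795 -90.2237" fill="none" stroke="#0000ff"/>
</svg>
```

1 u = 1 mm; y_m = 193.3349 − y.

[1] `<path>` regular polygon, #000000→score S585 F1832: (91.5198,117.1722) → (92.8697,112.9549) → (90.4141,109.2701) → (86.0022,108.8925) → (82.9562,112.1064) → (83.5698,116.4917) → (87.3810,118.7462) → (91.5198,117.1722) (closed)

[2] `<path>` open polyline, #0000ff→cut S761 F972: (11.7050,23.3044) → (55.3168,13.1710) → (36.6373,103.3947)

(bCNC post)
(Date: synthetic)
G21
G90
G0 X91.5198 Y117.1722
M4 S585
G1 X92.8697 Y112.9549 F1832
G1 X90.4141 Y109.2701
G1 X86.0022 Y108.8925
G1 X82.9562 Y112.1064
G1 X83.5698 Y116.4917
G1 X87.3810 Y118.7462
G1 X91.5198 Y117.1722
M5
G0 X11.7050 Y23.3044
M4 S761
G1 X55.3168 Y13.1710 F972
G1 X36.6373 Y103.3947
M5
G0 X0.0000 Y0.0000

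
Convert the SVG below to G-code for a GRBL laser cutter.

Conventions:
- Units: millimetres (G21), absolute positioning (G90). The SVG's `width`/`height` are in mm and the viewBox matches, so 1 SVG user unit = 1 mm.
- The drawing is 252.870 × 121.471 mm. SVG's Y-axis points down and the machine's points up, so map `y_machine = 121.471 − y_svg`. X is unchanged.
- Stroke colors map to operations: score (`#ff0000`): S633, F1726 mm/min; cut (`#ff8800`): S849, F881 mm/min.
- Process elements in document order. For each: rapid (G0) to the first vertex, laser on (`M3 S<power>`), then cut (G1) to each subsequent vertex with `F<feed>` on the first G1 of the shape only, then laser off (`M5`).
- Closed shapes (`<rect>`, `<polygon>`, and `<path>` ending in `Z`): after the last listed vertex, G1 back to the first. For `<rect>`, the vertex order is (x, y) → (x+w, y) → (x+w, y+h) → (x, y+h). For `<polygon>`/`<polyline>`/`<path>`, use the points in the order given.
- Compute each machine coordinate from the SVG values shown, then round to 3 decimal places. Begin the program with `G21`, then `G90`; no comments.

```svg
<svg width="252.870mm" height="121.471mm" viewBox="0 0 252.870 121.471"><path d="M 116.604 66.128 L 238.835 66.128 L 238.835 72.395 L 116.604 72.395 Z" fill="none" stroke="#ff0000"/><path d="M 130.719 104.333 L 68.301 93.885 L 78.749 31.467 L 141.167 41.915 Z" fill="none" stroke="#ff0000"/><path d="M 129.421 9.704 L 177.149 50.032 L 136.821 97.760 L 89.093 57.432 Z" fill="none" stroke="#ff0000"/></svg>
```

G21
G90
G0 X116.604 Y55.343
M3 S633
G1 X238.835 Y55.343 F1726
G1 X238.835 Y49.076
G1 X116.604 Y49.076
G1 X116.604 Y55.343
M5
G0 X130.719 Y17.138
M3 S633
G1 X68.301 Y27.586 F1726
G1 X78.749 Y90.004
G1 X141.167 Y79.556
G1 X130.719 Y17.138
M5
G0 X129.421 Y111.767
M3 S633
G1 X177.149 Y71.439 F1726
G1 X136.821 Y23.711
G1 X89.093 Y64.039
G1 X129.421 Y111.767
M5

viewBox `0 0 252.870 121.471` with mm width/height → 1 unit = 1 mm. Flip: y_m = 121.471 − y_svg.

**Shape 1** — `<path>` rectangle, stroke `#ff0000` → score (S633, F1726). Machine vertices: (116.604,55.343) → (238.835,55.343) → (238.835,49.076) → (116.604,49.076) → (116.604,55.343). Closed: final G1 returns to the first vertex.

**Shape 2** — `<path>` regular polygon, stroke `#ff0000` → score (S633, F1726). Machine vertices: (130.719,17.138) → (68.301,27.586) → (78.749,90.004) → (141.167,79.556) → (130.719,17.138). Closed: final G1 returns to the first vertex.

**Shape 3** — `<path>` regular polygon, stroke `#ff0000` → score (S633, F1726). Machine vertices: (129.421,111.767) → (177.149,71.439) → (136.821,23.711) → (89.093,64.039) → (129.421,111.767). Closed: final G1 returns to the first vertex.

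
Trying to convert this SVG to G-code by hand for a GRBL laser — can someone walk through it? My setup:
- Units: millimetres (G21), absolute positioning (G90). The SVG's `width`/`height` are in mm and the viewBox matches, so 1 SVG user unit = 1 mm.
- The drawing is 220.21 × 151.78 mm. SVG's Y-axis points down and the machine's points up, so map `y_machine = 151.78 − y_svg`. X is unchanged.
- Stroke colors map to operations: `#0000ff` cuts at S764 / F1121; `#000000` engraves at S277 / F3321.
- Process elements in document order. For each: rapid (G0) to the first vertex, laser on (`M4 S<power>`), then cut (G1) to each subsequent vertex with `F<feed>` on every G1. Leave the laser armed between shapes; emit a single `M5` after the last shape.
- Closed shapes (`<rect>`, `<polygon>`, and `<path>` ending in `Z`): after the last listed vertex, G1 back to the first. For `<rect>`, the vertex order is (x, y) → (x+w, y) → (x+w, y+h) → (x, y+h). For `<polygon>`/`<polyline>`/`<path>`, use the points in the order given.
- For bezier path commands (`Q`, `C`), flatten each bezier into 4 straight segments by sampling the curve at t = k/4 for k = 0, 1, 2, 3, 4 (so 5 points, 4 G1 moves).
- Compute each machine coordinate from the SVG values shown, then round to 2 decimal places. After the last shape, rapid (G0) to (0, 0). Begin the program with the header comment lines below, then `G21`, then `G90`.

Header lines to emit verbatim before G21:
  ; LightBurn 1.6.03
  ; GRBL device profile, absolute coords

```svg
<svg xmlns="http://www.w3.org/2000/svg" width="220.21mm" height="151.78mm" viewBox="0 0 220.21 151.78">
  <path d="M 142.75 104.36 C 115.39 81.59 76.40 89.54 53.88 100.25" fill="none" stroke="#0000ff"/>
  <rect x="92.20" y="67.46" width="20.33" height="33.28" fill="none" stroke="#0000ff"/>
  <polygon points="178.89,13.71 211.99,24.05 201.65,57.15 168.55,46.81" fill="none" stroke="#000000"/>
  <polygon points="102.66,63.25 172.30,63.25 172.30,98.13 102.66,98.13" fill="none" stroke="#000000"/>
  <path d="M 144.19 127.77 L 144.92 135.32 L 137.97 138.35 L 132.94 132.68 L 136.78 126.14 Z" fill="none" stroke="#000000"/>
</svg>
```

; LightBurn 1.6.03
; GRBL device profile, absolute coords
G21
G90
G0 X142.75 Y47.42
M4 S764
G1 X120.49 Y59.17 F1121
G1 X96.50 Y62.03 F1121
G1 X73.42 Y58.61 F1121
G1 X53.88 Y51.53 F1121
G0 X92.20 Y84.32
M4 S764
G1 X112.53 Y84.32 F1121
G1 X112.53 Y51.04 F1121
G1 X92.20 Y51.04 F1121
G1 X92.20 Y84.32 F1121
G0 X178.89 Y138.07
M4 S277
G1 X211.99 Y127.73 F3321
G1 X201.65 Y94.63 F3321
G1 X168.55 Y104.97 F3321
G1 X178.89 Y138.07 F3321
G0 X102.66 Y88.53
M4 S277
G1 X172.30 Y88.53 F3321
G1 X172.30 Y53.65 F3321
G1 X102.66 Y53.65 F3321
G1 X102.66 Y88.53 F3321
G0 X144.19 Y24.01
M4 S277
G1 X144.92 Y16.46 F3321
G1 X137.97 Y13.43 F3321
G1 X132.94 Y19.10 F3321
G1 X136.78 Y25.64 F3321
G1 X144.19 Y24.01 F3321
M5
G0 X0.00 Y0.00

Since the viewBox matches the mm dimensions, user units are millimetres directly. The only transform is the Y-flip y_m = 151.78 − y_svg.

Shape 1 is a cubic bezier drawn with `<path>`. Its stroke #0000ff means cut at S764, F1121. After flipping Y the toolpath is (142.75,47.42) → (120.49,59.17) → (96.50,62.03) → (73.42,58.61) → (53.88,51.53).

Shape 2 is a rectangle drawn with `<rect>`. Its stroke #0000ff means cut at S764, F1121. After flipping Y the toolpath is (92.20,84.32) → (112.53,84.32) → (112.53,51.04) → (92.20,51.04) → (92.20,84.32), returning to the start.

Shape 3 is a regular polygon drawn with `<polygon>`. Its stroke #000000 means engrave at S277, F3321. After flipping Y the toolpath is (178.89,138.07) → (211.99,127.73) → (201.65,94.63) → (168.55,104.97) → (178.89,138.07), returning to the start.

Shape 4 is a rectangle drawn with `<polygon>`. Its stroke #000000 means engrave at S277, F3321. After flipping Y the toolpath is (102.66,88.53) → (172.30,88.53) → (172.30,53.65) → (102.66,53.65) → (102.66,88.53), returning to the start.

Shape 5 is a regular polygon drawn with `<path>`. Its stroke #000000 means engrave at S277, F3321. After flipping Y the toolpath is (144.19,24.01) → (144.92,16.46) → (137.97,13.43) → (132.94,19.10) → (136.78,25.64) → (144.19,24.01), returning to the start.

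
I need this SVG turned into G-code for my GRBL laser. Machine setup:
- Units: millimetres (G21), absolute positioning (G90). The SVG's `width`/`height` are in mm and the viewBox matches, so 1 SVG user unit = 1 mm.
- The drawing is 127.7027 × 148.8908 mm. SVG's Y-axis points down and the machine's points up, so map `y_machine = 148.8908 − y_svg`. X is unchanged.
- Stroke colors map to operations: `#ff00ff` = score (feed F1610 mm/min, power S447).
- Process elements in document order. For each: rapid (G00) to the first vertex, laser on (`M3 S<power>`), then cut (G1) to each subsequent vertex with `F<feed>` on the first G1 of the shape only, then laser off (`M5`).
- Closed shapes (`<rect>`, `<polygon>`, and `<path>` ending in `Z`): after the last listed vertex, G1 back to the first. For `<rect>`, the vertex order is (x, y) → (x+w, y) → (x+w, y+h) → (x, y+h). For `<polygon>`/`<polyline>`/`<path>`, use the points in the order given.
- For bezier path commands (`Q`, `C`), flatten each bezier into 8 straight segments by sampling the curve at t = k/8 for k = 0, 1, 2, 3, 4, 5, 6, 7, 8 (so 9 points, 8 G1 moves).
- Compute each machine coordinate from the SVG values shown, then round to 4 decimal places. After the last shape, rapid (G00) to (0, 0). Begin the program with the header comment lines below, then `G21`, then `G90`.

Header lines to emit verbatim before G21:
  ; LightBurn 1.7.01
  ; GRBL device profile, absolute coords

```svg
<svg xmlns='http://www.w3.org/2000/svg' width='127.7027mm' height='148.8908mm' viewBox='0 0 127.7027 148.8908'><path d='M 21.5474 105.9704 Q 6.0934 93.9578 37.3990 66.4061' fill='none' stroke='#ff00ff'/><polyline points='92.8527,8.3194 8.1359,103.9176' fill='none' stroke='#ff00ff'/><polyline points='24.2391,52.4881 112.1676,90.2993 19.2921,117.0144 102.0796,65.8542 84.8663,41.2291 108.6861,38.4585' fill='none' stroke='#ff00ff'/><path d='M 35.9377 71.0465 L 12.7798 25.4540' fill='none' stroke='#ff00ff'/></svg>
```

Since the viewBox matches the mm dimensions, user units are millimetres directly. The only transform is the Y-flip y_m = 148.8908 − y_svg.

Shape 1 is a quadratic bezier drawn with `<path>`. Its stroke #ff00ff means score at S447, F1610. After flipping Y the toolpath is (21.5474,42.9204) → (18.4145,46.1663) → (16.7429,49.8979) → (16.5325,54.1150) → (17.7833,58.8178) → (20.4954,64.0061) → (24.6687,69.6800) → (30.3032,75.8396) → (37.3990,82.4847).

Shape 2 is a line segment drawn with `<polyline>`. Its stroke #ff00ff means score at S447, F1610. After flipping Y the toolpath is (92.8527,140.5714) → (8.1359,44.9732).

Shape 3 is a open polyline drawn with `<polyline>`. Its stroke #ff00ff means score at S447, F1610. After flipping Y the toolpath is (24.2391,96.4027) → (112.1676,58.5915) → (19.2921,31.8764) → (102.0796,83.0366) → (84.8663,107.6617) → (108.6861,110.4323).

Shape 4 is a line segment drawn with `<path>`. Its stroke #ff00ff means score at S447, F1610. After flipping Y the toolpath is (35.9377,77.8443) → (12.7798,123.4368).

; LightBurn 1.7.01
; GRBL device profile, absolute coords
G21
G90
G00 X21.5474 Y42.9204
M3 S447
G1 X18.4145 Y46.1663 F1610
G1 X16.7429 Y49.8979
G1 X16.5325 Y54.1150
G1 X17.7833 Y58.8178
G1 X20.4954 Y64.0061
G1 X24.6687 Y69.6800
G1 X30.3032 Y75.8396
G1 X37.3990 Y82.4847
M5
G00 X92.8527 Y140.5714
M3 S447
G1 X8.1359 Y44.9732 F1610
M5
G00 X24.2391 Y96.4027
M3 S447
G1 X112.1676 Y58.5915 F1610
G1 X19.2921 Y31.8764
G1 X102.0796 Y83.0366
G1 X84.8663 Y107.6617
G1 X108.6861 Y110.4323
M5
G00 X35.9377 Y77.8443
M3 S447
G1 X12.7798 Y123.4368 F1610
M5
G00 X0.0000 Y0.0000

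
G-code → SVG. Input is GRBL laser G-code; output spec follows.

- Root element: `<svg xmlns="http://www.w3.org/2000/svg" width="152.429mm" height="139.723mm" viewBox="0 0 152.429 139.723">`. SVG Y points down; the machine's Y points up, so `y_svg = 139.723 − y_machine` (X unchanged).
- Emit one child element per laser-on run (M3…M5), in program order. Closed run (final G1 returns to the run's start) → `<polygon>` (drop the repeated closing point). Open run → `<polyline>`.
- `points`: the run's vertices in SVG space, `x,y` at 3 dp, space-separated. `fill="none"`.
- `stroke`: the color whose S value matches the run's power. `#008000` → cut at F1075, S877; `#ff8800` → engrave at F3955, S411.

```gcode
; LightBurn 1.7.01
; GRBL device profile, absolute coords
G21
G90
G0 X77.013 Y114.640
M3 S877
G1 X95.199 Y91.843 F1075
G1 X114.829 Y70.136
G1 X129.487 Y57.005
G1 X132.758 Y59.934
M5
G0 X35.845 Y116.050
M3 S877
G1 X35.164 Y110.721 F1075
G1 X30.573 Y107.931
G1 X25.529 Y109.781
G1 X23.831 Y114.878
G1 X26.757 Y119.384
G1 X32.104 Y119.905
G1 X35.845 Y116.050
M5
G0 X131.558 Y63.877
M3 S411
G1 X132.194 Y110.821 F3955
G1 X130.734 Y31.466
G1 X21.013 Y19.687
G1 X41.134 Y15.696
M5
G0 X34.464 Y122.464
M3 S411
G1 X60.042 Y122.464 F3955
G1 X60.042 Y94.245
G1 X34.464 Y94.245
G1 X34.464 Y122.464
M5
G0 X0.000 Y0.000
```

y_svg = 139.723 − y_m.

[1] S877→`#008000` (cut); open run; points: 77.013,25.083 95.199,47.880 114.829,69.587 129.487,82.718 132.758,79.789

[2] S877→`#008000` (cut); closed run; points: 35.845,23.673 35.164,29.002 30.573,31.792 25.529,29.942 23.831,24.845 26.757,20.339 32.104,19.818

[3] S411→`#ff8800` (engrave); open run; points: 131.558,75.846 132.194,28.902 130.734,108.257 21.013,120.036 41.134,124.027

[4] S411→`#ff8800` (engrave); closed run; points: 34.464,17.259 60.042,17.259 60.042,45.478 34.464,45.478

<svg xmlns="http://www.w3.org/2000/svg" width="152.429mm" height="139.723mm" viewBox="0 0 152.429 139.723">
  <polyline points="77.013,25.083 95.199,47.880 114.829,69.587 129.487,82.718 132.758,79.789" fill="none" stroke="#008000"/>
  <polygon points="35.845,23.673 35.164,29.002 30.573,31.792 25.529,29.942 23.831,24.845 26.757,20.339 32.104,19.818" fill="none" stroke="#008000"/>
  <polyline points="131.558,75.846 132.194,28.902 130.734,108.257 21.013,120.036 41.134,124.027" fill="none" stroke="#ff8800"/>
  <polygon points="34.464,17.259 60.042,17.259 60.042,45.478 34.464,45.478" fill="none" stroke="#ff8800"/>
</svg>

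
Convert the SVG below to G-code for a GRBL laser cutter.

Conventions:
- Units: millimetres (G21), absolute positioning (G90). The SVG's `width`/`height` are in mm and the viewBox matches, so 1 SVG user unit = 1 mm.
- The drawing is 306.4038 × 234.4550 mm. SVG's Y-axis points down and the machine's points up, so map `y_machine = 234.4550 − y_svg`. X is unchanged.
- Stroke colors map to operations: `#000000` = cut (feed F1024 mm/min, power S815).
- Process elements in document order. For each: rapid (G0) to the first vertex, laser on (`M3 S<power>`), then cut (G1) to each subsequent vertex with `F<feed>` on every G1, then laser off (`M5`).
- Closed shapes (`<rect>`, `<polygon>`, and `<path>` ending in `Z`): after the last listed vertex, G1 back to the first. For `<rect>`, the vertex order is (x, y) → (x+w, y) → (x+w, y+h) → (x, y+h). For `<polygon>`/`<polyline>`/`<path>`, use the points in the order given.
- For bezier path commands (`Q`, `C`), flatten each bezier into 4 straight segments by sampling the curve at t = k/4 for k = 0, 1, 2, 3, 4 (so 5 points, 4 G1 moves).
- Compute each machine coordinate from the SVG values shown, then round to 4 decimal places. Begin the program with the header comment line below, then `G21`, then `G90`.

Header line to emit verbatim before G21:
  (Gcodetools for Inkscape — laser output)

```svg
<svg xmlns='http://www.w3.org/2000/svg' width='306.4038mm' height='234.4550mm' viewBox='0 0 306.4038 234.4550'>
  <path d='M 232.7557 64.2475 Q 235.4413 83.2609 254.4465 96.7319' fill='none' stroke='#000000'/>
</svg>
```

1 u = 1 mm; y_m = 234.4550 − y.

[1] `<path>` quadratic bezier, #000000→cut S815 F1024: (232.7557,170.2075) → (235.1185,161.0472) → (239.5212,152.5797) → (245.9639,144.8050) → (254.4465,137.7231)

(Gcodetools for Inkscape — laser output)
G21
G90
G0 X232.7557 Y170.2075
M3 S815
G1 X235.1185 Y161.0472 F1024
G1 X239.5212 Y152.5797 F1024
G1 X245.9639 Y144.8050 F1024
G1 X254.4465 Y137.7231 F1024
M5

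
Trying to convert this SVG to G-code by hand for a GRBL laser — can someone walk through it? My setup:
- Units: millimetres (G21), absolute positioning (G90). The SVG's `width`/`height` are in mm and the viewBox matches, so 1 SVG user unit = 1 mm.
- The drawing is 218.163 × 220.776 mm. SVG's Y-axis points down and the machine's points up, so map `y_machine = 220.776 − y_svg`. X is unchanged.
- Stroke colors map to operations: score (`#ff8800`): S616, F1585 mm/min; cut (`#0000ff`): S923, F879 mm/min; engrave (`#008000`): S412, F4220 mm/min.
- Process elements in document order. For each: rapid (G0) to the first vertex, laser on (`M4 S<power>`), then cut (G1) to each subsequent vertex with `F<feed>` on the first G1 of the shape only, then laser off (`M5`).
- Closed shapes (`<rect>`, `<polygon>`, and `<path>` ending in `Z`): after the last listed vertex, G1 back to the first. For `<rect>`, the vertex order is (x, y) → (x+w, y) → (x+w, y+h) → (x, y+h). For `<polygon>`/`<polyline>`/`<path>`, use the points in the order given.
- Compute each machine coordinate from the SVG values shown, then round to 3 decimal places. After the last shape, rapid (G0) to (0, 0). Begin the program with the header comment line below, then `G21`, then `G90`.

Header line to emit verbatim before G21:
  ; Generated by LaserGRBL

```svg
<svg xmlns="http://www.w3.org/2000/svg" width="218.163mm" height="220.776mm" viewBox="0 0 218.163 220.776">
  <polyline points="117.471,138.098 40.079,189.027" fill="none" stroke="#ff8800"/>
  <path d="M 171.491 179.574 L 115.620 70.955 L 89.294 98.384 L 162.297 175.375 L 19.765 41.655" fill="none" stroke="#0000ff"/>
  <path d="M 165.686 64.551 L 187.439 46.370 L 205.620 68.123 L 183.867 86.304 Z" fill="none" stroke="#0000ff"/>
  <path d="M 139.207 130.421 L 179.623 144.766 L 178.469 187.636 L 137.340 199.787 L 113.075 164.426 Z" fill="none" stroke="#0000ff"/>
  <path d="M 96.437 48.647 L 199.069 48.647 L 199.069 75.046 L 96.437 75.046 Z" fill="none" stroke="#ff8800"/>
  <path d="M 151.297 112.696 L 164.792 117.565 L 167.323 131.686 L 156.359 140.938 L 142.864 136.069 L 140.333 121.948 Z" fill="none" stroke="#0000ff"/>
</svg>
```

Since the viewBox matches the mm dimensions, user units are millimetres directly. The only transform is the Y-flip y_m = 220.776 − y_svg.

Shape 1 is a line segment drawn with `<polyline>`. Its stroke #ff8800 means score at S616, F1585. After flipping Y the toolpath is (117.471,82.678) → (40.079,31.749).

Shape 2 is a open polyline drawn with `<path>`. Its stroke #0000ff means cut at S923, F879. After flipping Y the toolpath is (171.491,41.202) → (115.620,149.821) → (89.294,122.392) → (162.297,45.401) → (19.765,179.121).

Shape 3 is a regular polygon drawn with `<path>`. Its stroke #0000ff means cut at S923, F879. After flipping Y the toolpath is (165.686,156.225) → (187.439,174.406) → (205.620,152.653) → (183.867,134.472) → (165.686,156.225), returning to the start.

Shape 4 is a regular polygon drawn with `<path>`. Its stroke #0000ff means cut at S923, F879. After flipping Y the toolpath is (139.207,90.355) → (179.623,76.010) → (178.469,33.140) → (137.340,20.989) → (113.075,56.350) → (139.207,90.355), returning to the start.

Shape 5 is a rectangle drawn with `<path>`. Its stroke #ff8800 means score at S616, F1585. After flipping Y the toolpath is (96.437,172.129) → (199.069,172.129) → (199.069,145.730) → (96.437,145.730) → (96.437,172.129), returning to the start.

Shape 6 is a regular polygon drawn with `<path>`. Its stroke #0000ff means cut at S923, F879. After flipping Y the toolpath is (151.297,108.080) → (164.792,103.211) → (167.323,89.090) → (156.359,79.838) → (142.864,84.707) → (140.333,98.828) → (151.297,108.080), returning to the start.

; Generated by LaserGRBL
G21
G90
G0 X117.471 Y82.678
M4 S616
G1 X40.079 Y31.749 F1585
M5
G0 X171.491 Y41.202
M4 S923
G1 X115.620 Y149.821 F879
G1 X89.294 Y122.392
G1 X162.297 Y45.401
G1 X19.765 Y179.121
M5
G0 X165.686 Y156.225
M4 S923
G1 X187.439 Y174.406 F879
G1 X205.620 Y152.653
G1 X183.867 Y134.472
G1 X165.686 Y156.225
M5
G0 X139.207 Y90.355
M4 S923
G1 X179.623 Y76.010 F879
G1 X178.469 Y33.140
G1 X137.340 Y20.989
G1 X113.075 Y56.350
G1 X139.207 Y90.355
M5
G0 X96.437 Y172.129
M4 S616
G1 X199.069 Y172.129 F1585
G1 X199.069 Y145.730
G1 X96.437 Y145.730
G1 X96.437 Y172.129
M5
G0 X151.297 Y108.080
M4 S923
G1 X164.792 Y103.211 F879
G1 X167.323 Y89.090
G1 X156.359 Y79.838
G1 X142.864 Y84.707
G1 X140.333 Y98.828
G1 X151.297 Y108.080
M5
G0 X0.000 Y0.000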